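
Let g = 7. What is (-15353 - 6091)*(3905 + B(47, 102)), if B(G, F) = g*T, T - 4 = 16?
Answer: -86740980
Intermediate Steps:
T = 20 (T = 4 + 16 = 20)
B(G, F) = 140 (B(G, F) = 7*20 = 140)
(-15353 - 6091)*(3905 + B(47, 102)) = (-15353 - 6091)*(3905 + 140) = -21444*4045 = -86740980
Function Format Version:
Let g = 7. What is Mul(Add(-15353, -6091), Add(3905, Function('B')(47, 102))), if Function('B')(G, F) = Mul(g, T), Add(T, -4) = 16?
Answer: -86740980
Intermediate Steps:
T = 20 (T = Add(4, 16) = 20)
Function('B')(G, F) = 140 (Function('B')(G, F) = Mul(7, 20) = 140)
Mul(Add(-15353, -6091), Add(3905, Function('B')(47, 102))) = Mul(Add(-15353, -6091), Add(3905, 140)) = Mul(-21444, 4045) = -86740980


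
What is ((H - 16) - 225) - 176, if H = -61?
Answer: -478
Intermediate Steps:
((H - 16) - 225) - 176 = ((-61 - 16) - 225) - 176 = (-77 - 225) - 176 = -302 - 176 = -478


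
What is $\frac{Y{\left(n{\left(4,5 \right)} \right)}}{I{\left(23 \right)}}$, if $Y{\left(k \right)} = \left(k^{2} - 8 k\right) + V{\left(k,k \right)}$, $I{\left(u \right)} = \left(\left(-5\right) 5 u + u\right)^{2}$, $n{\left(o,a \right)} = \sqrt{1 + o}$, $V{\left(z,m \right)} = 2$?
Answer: $\frac{7}{304704} - \frac{\sqrt{5}}{38088} \approx -3.5735 \cdot 10^{-5}$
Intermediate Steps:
$I{\left(u \right)} = 576 u^{2}$ ($I{\left(u \right)} = \left(- 25 u + u\right)^{2} = \left(- 24 u\right)^{2} = 576 u^{2}$)
$Y{\left(k \right)} = 2 + k^{2} - 8 k$ ($Y{\left(k \right)} = \left(k^{2} - 8 k\right) + 2 = 2 + k^{2} - 8 k$)
$\frac{Y{\left(n{\left(4,5 \right)} \right)}}{I{\left(23 \right)}} = \frac{2 + \left(\sqrt{1 + 4}\right)^{2} - 8 \sqrt{1 + 4}}{576 \cdot 23^{2}} = \frac{2 + \left(\sqrt{5}\right)^{2} - 8 \sqrt{5}}{576 \cdot 529} = \frac{2 + 5 - 8 \sqrt{5}}{304704} = \left(7 - 8 \sqrt{5}\right) \frac{1}{304704} = \frac{7}{304704} - \frac{\sqrt{5}}{38088}$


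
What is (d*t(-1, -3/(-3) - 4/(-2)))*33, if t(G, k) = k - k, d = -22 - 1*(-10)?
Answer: 0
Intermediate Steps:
d = -12 (d = -22 + 10 = -12)
t(G, k) = 0
(d*t(-1, -3/(-3) - 4/(-2)))*33 = -12*0*33 = 0*33 = 0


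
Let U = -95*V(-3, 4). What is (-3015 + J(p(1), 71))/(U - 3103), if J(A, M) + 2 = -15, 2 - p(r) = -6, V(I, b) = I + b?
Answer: 1516/1599 ≈ 0.94809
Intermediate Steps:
p(r) = 8 (p(r) = 2 - 1*(-6) = 2 + 6 = 8)
J(A, M) = -17 (J(A, M) = -2 - 15 = -17)
U = -95 (U = -95*(-3 + 4) = -95*1 = -95)
(-3015 + J(p(1), 71))/(U - 3103) = (-3015 - 17)/(-95 - 3103) = -3032/(-3198) = -3032*(-1/3198) = 1516/1599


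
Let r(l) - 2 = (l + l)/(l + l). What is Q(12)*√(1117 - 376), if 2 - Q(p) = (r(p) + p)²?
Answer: -223*√741 ≈ -6070.4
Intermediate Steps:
r(l) = 3 (r(l) = 2 + (l + l)/(l + l) = 2 + (2*l)/((2*l)) = 2 + (2*l)*(1/(2*l)) = 2 + 1 = 3)
Q(p) = 2 - (3 + p)²
Q(12)*√(1117 - 376) = (2 - (3 + 12)²)*√(1117 - 376) = (2 - 1*15²)*√741 = (2 - 1*225)*√741 = (2 - 225)*√741 = -223*√741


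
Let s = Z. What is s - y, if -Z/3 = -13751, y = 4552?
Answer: 36701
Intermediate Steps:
Z = 41253 (Z = -3*(-13751) = 41253)
s = 41253
s - y = 41253 - 1*4552 = 41253 - 4552 = 36701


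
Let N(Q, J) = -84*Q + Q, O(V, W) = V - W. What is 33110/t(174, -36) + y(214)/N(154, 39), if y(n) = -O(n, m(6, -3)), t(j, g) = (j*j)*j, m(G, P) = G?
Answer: 379740253/16833970692 ≈ 0.022558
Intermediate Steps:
N(Q, J) = -83*Q
t(j, g) = j³ (t(j, g) = j²*j = j³)
y(n) = 6 - n (y(n) = -(n - 1*6) = -(n - 6) = -(-6 + n) = 6 - n)
33110/t(174, -36) + y(214)/N(154, 39) = 33110/(174³) + (6 - 1*214)/((-83*154)) = 33110/5268024 + (6 - 214)/(-12782) = 33110*(1/5268024) - 208*(-1/12782) = 16555/2634012 + 104/6391 = 379740253/16833970692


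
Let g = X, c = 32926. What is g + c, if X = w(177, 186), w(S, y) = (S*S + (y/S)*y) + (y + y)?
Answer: 3824525/59 ≈ 64822.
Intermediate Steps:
w(S, y) = S² + 2*y + y²/S (w(S, y) = (S² + y²/S) + 2*y = S² + 2*y + y²/S)
X = 1881891/59 (X = 177² + 2*186 + 186²/177 = 31329 + 372 + (1/177)*34596 = 31329 + 372 + 11532/59 = 1881891/59 ≈ 31896.)
g = 1881891/59 ≈ 31896.
g + c = 1881891/59 + 32926 = 3824525/59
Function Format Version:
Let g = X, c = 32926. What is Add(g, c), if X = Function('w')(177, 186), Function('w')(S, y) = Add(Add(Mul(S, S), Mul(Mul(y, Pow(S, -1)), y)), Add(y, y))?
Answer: Rational(3824525, 59) ≈ 64822.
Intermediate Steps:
Function('w')(S, y) = Add(Pow(S, 2), Mul(2, y), Mul(Pow(S, -1), Pow(y, 2))) (Function('w')(S, y) = Add(Add(Pow(S, 2), Mul(Pow(S, -1), Pow(y, 2))), Mul(2, y)) = Add(Pow(S, 2), Mul(2, y), Mul(Pow(S, -1), Pow(y, 2))))
X = Rational(1881891, 59) (X = Add(Pow(177, 2), Mul(2, 186), Mul(Pow(177, -1), Pow(186, 2))) = Add(31329, 372, Mul(Rational(1, 177), 34596)) = Add(31329, 372, Rational(11532, 59)) = Rational(1881891, 59) ≈ 31896.)
g = Rational(1881891, 59) ≈ 31896.
Add(g, c) = Add(Rational(1881891, 59), 32926) = Rational(3824525, 59)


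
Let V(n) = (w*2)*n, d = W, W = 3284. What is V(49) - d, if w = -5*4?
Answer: -5244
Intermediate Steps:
w = -20
d = 3284
V(n) = -40*n (V(n) = (-20*2)*n = -40*n)
V(49) - d = -40*49 - 1*3284 = -1960 - 3284 = -5244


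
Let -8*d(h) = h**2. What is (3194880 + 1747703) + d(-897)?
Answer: 38736055/8 ≈ 4.8420e+6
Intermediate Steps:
d(h) = -h**2/8
(3194880 + 1747703) + d(-897) = (3194880 + 1747703) - 1/8*(-897)**2 = 4942583 - 1/8*804609 = 4942583 - 804609/8 = 38736055/8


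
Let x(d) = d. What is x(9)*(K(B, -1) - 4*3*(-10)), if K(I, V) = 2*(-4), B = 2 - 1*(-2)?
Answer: 1008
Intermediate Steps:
B = 4 (B = 2 + 2 = 4)
K(I, V) = -8
x(9)*(K(B, -1) - 4*3*(-10)) = 9*(-8 - 4*3*(-10)) = 9*(-8 - 12*(-10)) = 9*(-8 + 120) = 9*112 = 1008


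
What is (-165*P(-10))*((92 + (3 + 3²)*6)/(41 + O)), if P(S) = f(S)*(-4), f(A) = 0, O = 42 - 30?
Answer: 0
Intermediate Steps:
O = 12
P(S) = 0 (P(S) = 0*(-4) = 0)
(-165*P(-10))*((92 + (3 + 3²)*6)/(41 + O)) = (-165*0)*((92 + (3 + 3²)*6)/(41 + 12)) = 0*((92 + (3 + 9)*6)/53) = 0*((92 + 12*6)*(1/53)) = 0*((92 + 72)*(1/53)) = 0*(164*(1/53)) = 0*(164/53) = 0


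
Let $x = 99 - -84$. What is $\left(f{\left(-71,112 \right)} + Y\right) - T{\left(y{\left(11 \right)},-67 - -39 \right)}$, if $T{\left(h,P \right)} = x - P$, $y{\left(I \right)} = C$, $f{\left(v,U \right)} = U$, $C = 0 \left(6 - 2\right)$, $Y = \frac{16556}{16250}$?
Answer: $- \frac{796097}{8125} \approx -97.981$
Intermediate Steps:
$Y = \frac{8278}{8125}$ ($Y = 16556 \cdot \frac{1}{16250} = \frac{8278}{8125} \approx 1.0188$)
$C = 0$ ($C = 0 \cdot 4 = 0$)
$x = 183$ ($x = 99 + 84 = 183$)
$y{\left(I \right)} = 0$
$T{\left(h,P \right)} = 183 - P$
$\left(f{\left(-71,112 \right)} + Y\right) - T{\left(y{\left(11 \right)},-67 - -39 \right)} = \left(112 + \frac{8278}{8125}\right) - \left(183 - \left(-67 - -39\right)\right) = \frac{918278}{8125} - \left(183 - \left(-67 + 39\right)\right) = \frac{918278}{8125} - \left(183 - -28\right) = \frac{918278}{8125} - \left(183 + 28\right) = \frac{918278}{8125} - 211 = - \frac{796097}{8125}$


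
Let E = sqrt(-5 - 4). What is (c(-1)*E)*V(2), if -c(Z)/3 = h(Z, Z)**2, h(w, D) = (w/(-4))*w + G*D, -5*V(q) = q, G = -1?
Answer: 81*I/40 ≈ 2.025*I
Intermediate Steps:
V(q) = -q/5
E = 3*I (E = sqrt(-9) = 3*I ≈ 3.0*I)
h(w, D) = -D - w**2/4 (h(w, D) = (w/(-4))*w - D = (w*(-1/4))*w - D = (-w/4)*w - D = -w**2/4 - D = -D - w**2/4)
c(Z) = -3*(-Z - Z**2/4)**2
(c(-1)*E)*V(2) = ((-3/16*(-1)**2*(4 - 1)**2)*(3*I))*(-1/5*2) = ((-3/16*1*3**2)*(3*I))*(-2/5) = ((-3/16*1*9)*(3*I))*(-2/5) = -81*I/16*(-2/5) = 81*I/40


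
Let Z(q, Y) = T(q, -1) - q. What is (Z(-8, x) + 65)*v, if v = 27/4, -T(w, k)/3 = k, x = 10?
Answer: 513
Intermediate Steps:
T(w, k) = -3*k
Z(q, Y) = 3 - q (Z(q, Y) = -3*(-1) - q = 3 - q)
v = 27/4 (v = (1/4)*27 = 27/4 ≈ 6.7500)
(Z(-8, x) + 65)*v = ((3 - 1*(-8)) + 65)*(27/4) = ((3 + 8) + 65)*(27/4) = (11 + 65)*(27/4) = 76*(27/4) = 513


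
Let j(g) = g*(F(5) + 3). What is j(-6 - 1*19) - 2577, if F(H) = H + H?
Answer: -2902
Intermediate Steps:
F(H) = 2*H
j(g) = 13*g (j(g) = g*(2*5 + 3) = g*(10 + 3) = g*13 = 13*g)
j(-6 - 1*19) - 2577 = 13*(-6 - 1*19) - 2577 = 13*(-6 - 19) - 2577 = 13*(-25) - 2577 = -325 - 2577 = -2902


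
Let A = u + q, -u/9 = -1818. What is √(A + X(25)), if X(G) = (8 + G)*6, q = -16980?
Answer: 2*I*√105 ≈ 20.494*I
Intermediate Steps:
u = 16362 (u = -9*(-1818) = 16362)
A = -618 (A = 16362 - 16980 = -618)
X(G) = 48 + 6*G
√(A + X(25)) = √(-618 + (48 + 6*25)) = √(-618 + (48 + 150)) = √(-618 + 198) = √(-420) = 2*I*√105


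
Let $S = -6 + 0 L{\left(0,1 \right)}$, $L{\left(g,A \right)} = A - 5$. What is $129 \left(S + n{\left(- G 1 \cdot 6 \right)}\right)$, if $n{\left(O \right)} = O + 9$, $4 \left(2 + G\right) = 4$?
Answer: $1161$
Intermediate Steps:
$L{\left(g,A \right)} = -5 + A$
$G = -1$ ($G = -2 + \frac{1}{4} \cdot 4 = -2 + 1 = -1$)
$S = -6$ ($S = -6 + 0 \left(-5 + 1\right) = -6 + 0 \left(-4\right) = -6 + 0 = -6$)
$n{\left(O \right)} = 9 + O$
$129 \left(S + n{\left(- G 1 \cdot 6 \right)}\right) = 129 \left(-6 + \left(9 + \left(-1\right) \left(-1\right) 1 \cdot 6\right)\right) = 129 \left(-6 + \left(9 + 1 \cdot 1 \cdot 6\right)\right) = 129 \left(-6 + \left(9 + 1 \cdot 6\right)\right) = 129 \left(-6 + \left(9 + 6\right)\right) = 129 \left(-6 + 15\right) = 129 \cdot 9 = 1161$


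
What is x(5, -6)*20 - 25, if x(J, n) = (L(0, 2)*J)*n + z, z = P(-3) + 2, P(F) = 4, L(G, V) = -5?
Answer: 3095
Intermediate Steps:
z = 6 (z = 4 + 2 = 6)
x(J, n) = 6 - 5*J*n (x(J, n) = (-5*J)*n + 6 = -5*J*n + 6 = 6 - 5*J*n)
x(5, -6)*20 - 25 = (6 - 5*5*(-6))*20 - 25 = (6 + 150)*20 - 25 = 156*20 - 25 = 3120 - 25 = 3095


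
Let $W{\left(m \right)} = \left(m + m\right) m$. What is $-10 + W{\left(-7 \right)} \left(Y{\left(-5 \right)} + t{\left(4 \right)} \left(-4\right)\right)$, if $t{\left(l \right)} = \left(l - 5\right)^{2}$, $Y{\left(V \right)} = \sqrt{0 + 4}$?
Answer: $-206$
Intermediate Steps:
$Y{\left(V \right)} = 2$ ($Y{\left(V \right)} = \sqrt{4} = 2$)
$t{\left(l \right)} = \left(-5 + l\right)^{2}$
$W{\left(m \right)} = 2 m^{2}$ ($W{\left(m \right)} = 2 m m = 2 m^{2}$)
$-10 + W{\left(-7 \right)} \left(Y{\left(-5 \right)} + t{\left(4 \right)} \left(-4\right)\right) = -10 + 2 \left(-7\right)^{2} \left(2 + \left(-5 + 4\right)^{2} \left(-4\right)\right) = -10 + 2 \cdot 49 \left(2 + \left(-1\right)^{2} \left(-4\right)\right) = -10 + 98 \left(2 + 1 \left(-4\right)\right) = -10 + 98 \left(2 - 4\right) = -10 + 98 \left(-2\right) = -10 - 196 = -206$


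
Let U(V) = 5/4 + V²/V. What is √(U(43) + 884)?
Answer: √3713/2 ≈ 30.467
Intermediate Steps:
U(V) = 5/4 + V (U(V) = 5*(¼) + V = 5/4 + V)
√(U(43) + 884) = √((5/4 + 43) + 884) = √(177/4 + 884) = √(3713/4) = √3713/2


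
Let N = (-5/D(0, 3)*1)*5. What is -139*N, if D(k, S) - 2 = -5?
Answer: -3475/3 ≈ -1158.3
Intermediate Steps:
D(k, S) = -3 (D(k, S) = 2 - 5 = -3)
N = 25/3 (N = (-5/(-3)*1)*5 = (-5*(-1/3)*1)*5 = ((5/3)*1)*5 = (5/3)*5 = 25/3 ≈ 8.3333)
-139*N = -139*25/3 = -3475/3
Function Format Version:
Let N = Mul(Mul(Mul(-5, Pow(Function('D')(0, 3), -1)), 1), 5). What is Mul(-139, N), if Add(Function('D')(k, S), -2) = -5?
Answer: Rational(-3475, 3) ≈ -1158.3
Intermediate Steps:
Function('D')(k, S) = -3 (Function('D')(k, S) = Add(2, -5) = -3)
N = Rational(25, 3) (N = Mul(Mul(Mul(-5, Pow(-3, -1)), 1), 5) = Mul(Mul(Mul(-5, Rational(-1, 3)), 1), 5) = Mul(Mul(Rational(5, 3), 1), 5) = Mul(Rational(5, 3), 5) = Rational(25, 3) ≈ 8.3333)
Mul(-139, N) = Mul(-139, Rational(25, 3)) = Rational(-3475, 3)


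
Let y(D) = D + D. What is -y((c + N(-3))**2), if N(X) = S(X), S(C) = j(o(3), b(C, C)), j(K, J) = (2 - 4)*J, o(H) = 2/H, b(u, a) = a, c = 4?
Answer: -200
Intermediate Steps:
j(K, J) = -2*J
S(C) = -2*C
N(X) = -2*X
y(D) = 2*D
-y((c + N(-3))**2) = -2*(4 - 2*(-3))**2 = -2*(4 + 6)**2 = -2*10**2 = -2*100 = -1*200 = -200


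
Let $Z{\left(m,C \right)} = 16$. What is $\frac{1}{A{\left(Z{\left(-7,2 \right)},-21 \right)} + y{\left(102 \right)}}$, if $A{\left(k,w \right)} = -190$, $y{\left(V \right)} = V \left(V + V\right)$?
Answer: $\frac{1}{20618} \approx 4.8501 \cdot 10^{-5}$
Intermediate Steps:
$y{\left(V \right)} = 2 V^{2}$ ($y{\left(V \right)} = V 2 V = 2 V^{2}$)
$\frac{1}{A{\left(Z{\left(-7,2 \right)},-21 \right)} + y{\left(102 \right)}} = \frac{1}{-190 + 2 \cdot 102^{2}} = \frac{1}{-190 + 2 \cdot 10404} = \frac{1}{-190 + 20808} = \frac{1}{20618}$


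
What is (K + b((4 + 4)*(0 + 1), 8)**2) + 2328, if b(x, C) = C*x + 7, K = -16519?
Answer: -9150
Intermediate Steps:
b(x, C) = 7 + C*x
(K + b((4 + 4)*(0 + 1), 8)**2) + 2328 = (-16519 + (7 + 8*((4 + 4)*(0 + 1)))**2) + 2328 = (-16519 + (7 + 8*(8*1))**2) + 2328 = (-16519 + (7 + 8*8)**2) + 2328 = (-16519 + (7 + 64)**2) + 2328 = (-16519 + 71**2) + 2328 = (-16519 + 5041) + 2328 = -11478 + 2328 = -9150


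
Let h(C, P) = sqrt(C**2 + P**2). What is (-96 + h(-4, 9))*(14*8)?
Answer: -10752 + 112*sqrt(97) ≈ -9648.9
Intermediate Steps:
(-96 + h(-4, 9))*(14*8) = (-96 + sqrt((-4)**2 + 9**2))*(14*8) = (-96 + sqrt(16 + 81))*112 = (-96 + sqrt(97))*112 = -10752 + 112*sqrt(97)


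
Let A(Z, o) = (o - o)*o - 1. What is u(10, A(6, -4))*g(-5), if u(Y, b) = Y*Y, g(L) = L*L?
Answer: 2500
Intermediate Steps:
g(L) = L²
A(Z, o) = -1 (A(Z, o) = 0*o - 1 = 0 - 1 = -1)
u(Y, b) = Y²
u(10, A(6, -4))*g(-5) = 10²*(-5)² = 100*25 = 2500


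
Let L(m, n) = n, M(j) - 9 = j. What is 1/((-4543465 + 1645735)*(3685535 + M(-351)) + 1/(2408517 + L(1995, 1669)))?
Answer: -2410186/25737639528796911539 ≈ -9.3644e-14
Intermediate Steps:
M(j) = 9 + j
1/((-4543465 + 1645735)*(3685535 + M(-351)) + 1/(2408517 + L(1995, 1669))) = 1/((-4543465 + 1645735)*(3685535 + (9 - 351)) + 1/(2408517 + 1669)) = 1/(-2897730*(3685535 - 342) + 1/2410186) = 1/(-2897730*3685193 + 1/2410186) = 1/(-10678694311890 + 1/2410186) = 1/(-25737639528796911539/2410186) = -2410186/25737639528796911539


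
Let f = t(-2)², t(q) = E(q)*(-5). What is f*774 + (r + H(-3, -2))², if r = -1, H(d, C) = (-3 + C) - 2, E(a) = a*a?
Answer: 309664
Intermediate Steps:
E(a) = a²
H(d, C) = -5 + C
t(q) = -5*q² (t(q) = q²*(-5) = -5*q²)
f = 400 (f = (-5*(-2)²)² = (-5*4)² = (-20)² = 400)
f*774 + (r + H(-3, -2))² = 400*774 + (-1 + (-5 - 2))² = 309600 + (-1 - 7)² = 309600 + (-8)² = 309600 + 64 = 309664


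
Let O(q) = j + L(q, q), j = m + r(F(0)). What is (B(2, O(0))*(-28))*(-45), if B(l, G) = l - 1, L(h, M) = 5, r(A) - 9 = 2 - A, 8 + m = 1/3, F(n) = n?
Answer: 1260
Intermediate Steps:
m = -23/3 (m = -8 + 1/3 = -8 + 1*(⅓) = -8 + ⅓ = -23/3 ≈ -7.6667)
r(A) = 11 - A (r(A) = 9 + (2 - A) = 11 - A)
j = 10/3 (j = -23/3 + (11 - 1*0) = -23/3 + (11 + 0) = -23/3 + 11 = 10/3 ≈ 3.3333)
O(q) = 25/3 (O(q) = 10/3 + 5 = 25/3)
B(l, G) = -1 + l
(B(2, O(0))*(-28))*(-45) = ((-1 + 2)*(-28))*(-45) = (1*(-28))*(-45) = -28*(-45) = 1260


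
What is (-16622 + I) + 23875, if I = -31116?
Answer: -23863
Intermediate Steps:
(-16622 + I) + 23875 = (-16622 - 31116) + 23875 = -47738 + 23875 = -23863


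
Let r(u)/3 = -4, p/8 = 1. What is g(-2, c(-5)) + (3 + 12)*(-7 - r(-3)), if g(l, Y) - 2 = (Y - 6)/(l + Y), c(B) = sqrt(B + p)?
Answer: 86 + 4*sqrt(3) ≈ 92.928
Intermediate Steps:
p = 8 (p = 8*1 = 8)
r(u) = -12 (r(u) = 3*(-4) = -12)
c(B) = sqrt(8 + B) (c(B) = sqrt(B + 8) = sqrt(8 + B))
g(l, Y) = 2 + (-6 + Y)/(Y + l) (g(l, Y) = 2 + (Y - 6)/(l + Y) = 2 + (-6 + Y)/(Y + l))
g(-2, c(-5)) + (3 + 12)*(-7 - r(-3)) = (-6 + 2*(-2) + 3*sqrt(8 - 5))/(sqrt(8 - 5) - 2) + (3 + 12)*(-7 - 1*(-12)) = (-6 - 4 + 3*sqrt(3))/(sqrt(3) - 2) + 15*(-7 + 12) = (-10 + 3*sqrt(3))/(-2 + sqrt(3)) + 15*5 = (-10 + 3*sqrt(3))/(-2 + sqrt(3)) + 75 = 75 + (-10 + 3*sqrt(3))/(-2 + sqrt(3))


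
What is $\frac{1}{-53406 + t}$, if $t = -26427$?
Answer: $- \frac{1}{79833} \approx -1.2526 \cdot 10^{-5}$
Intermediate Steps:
$\frac{1}{-53406 + t} = \frac{1}{-53406 - 26427} = \frac{1}{-79833} = - \frac{1}{79833}$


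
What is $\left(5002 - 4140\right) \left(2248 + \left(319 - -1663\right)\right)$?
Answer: $3646260$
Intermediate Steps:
$\left(5002 - 4140\right) \left(2248 + \left(319 - -1663\right)\right) = 862 \left(2248 + \left(319 + 1663\right)\right) = 862 \left(2248 + 1982\right) = 862 \cdot 4230 = 3646260$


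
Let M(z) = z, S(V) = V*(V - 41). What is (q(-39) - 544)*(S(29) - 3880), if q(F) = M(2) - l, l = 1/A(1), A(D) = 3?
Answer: 6878956/3 ≈ 2.2930e+6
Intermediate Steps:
S(V) = V*(-41 + V)
l = ⅓ (l = 1/3 = ⅓ ≈ 0.33333)
q(F) = 5/3 (q(F) = 2 - 1*⅓ = 2 - ⅓ = 5/3)
(q(-39) - 544)*(S(29) - 3880) = (5/3 - 544)*(29*(-41 + 29) - 3880) = -1627*(29*(-12) - 3880)/3 = -1627*(-348 - 3880)/3 = -1627/3*(-4228) = 6878956/3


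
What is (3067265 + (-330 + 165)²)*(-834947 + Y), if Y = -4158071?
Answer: -15450844270820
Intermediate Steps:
(3067265 + (-330 + 165)²)*(-834947 + Y) = (3067265 + (-330 + 165)²)*(-834947 - 4158071) = (3067265 + (-165)²)*(-4993018) = (3067265 + 27225)*(-4993018) = 3094490*(-4993018) = -15450844270820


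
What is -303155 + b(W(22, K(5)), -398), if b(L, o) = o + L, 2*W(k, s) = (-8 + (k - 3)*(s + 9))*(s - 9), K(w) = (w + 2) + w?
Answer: -605933/2 ≈ -3.0297e+5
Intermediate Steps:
K(w) = 2 + 2*w (K(w) = (2 + w) + w = 2 + 2*w)
W(k, s) = (-9 + s)*(-8 + (-3 + k)*(9 + s))/2 (W(k, s) = ((-8 + (k - 3)*(s + 9))*(s - 9))/2 = ((-8 + (-3 + k)*(9 + s))*(-9 + s))/2 = ((-9 + s)*(-8 + (-3 + k)*(9 + s)))/2 = (-9 + s)*(-8 + (-3 + k)*(9 + s))/2)
b(L, o) = L + o
-303155 + b(W(22, K(5)), -398) = -303155 + ((315/2 - 4*(2 + 2*5) - 81/2*22 - 3*(2 + 2*5)²/2 + (½)*22*(2 + 2*5)²) - 398) = -303155 + ((315/2 - 4*(2 + 10) - 891 - 3*(2 + 10)²/2 + (½)*22*(2 + 10)²) - 398) = -303155 + ((315/2 - 4*12 - 891 - 3/2*12² + (½)*22*12²) - 398) = -303155 + ((315/2 - 48 - 891 - 3/2*144 + (½)*22*144) - 398) = -303155 + ((315/2 - 48 - 891 - 216 + 1584) - 398) = -303155 + (1173/2 - 398) = -303155 + 377/2 = -605933/2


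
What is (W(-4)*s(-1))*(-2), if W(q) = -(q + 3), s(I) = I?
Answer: 2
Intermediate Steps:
W(q) = -3 - q (W(q) = -(3 + q) = -3 - q)
(W(-4)*s(-1))*(-2) = ((-3 - 1*(-4))*(-1))*(-2) = ((-3 + 4)*(-1))*(-2) = (1*(-1))*(-2) = -1*(-2) = 2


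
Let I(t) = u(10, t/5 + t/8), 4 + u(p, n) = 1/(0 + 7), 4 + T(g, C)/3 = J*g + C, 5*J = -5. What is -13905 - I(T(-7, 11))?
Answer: -97308/7 ≈ -13901.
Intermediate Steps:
J = -1 (J = (1/5)*(-5) = -1)
T(g, C) = -12 - 3*g + 3*C (T(g, C) = -12 + 3*(-g + C) = -12 + 3*(C - g) = -12 + (-3*g + 3*C) = -12 - 3*g + 3*C)
u(p, n) = -27/7 (u(p, n) = -4 + 1/(0 + 7) = -4 + 1/7 = -27/7)
I(t) = -27/7
-13905 - I(T(-7, 11)) = -13905 - 1*(-27/7) = -13905 + 27/7 = -97308/7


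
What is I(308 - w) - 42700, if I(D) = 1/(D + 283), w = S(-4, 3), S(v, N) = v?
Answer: -25406499/595 ≈ -42700.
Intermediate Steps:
w = -4
I(D) = 1/(283 + D)
I(308 - w) - 42700 = 1/(283 + (308 - 1*(-4))) - 42700 = 1/(283 + (308 + 4)) - 42700 = 1/(283 + 312) - 42700 = 1/595 - 42700 = -25406499/595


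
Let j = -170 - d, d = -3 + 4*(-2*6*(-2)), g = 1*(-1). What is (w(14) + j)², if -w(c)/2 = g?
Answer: 68121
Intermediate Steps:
g = -1
w(c) = 2 (w(c) = -2*(-1) = 2)
d = 93 (d = -3 + 4*(-12*(-2)) = -3 + 4*24 = -3 + 96 = 93)
j = -263 (j = -170 - 1*93 = -170 - 93 = -263)
(w(14) + j)² = (2 - 263)² = (-261)² = 68121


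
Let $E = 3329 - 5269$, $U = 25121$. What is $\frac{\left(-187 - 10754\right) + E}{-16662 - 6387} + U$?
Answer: $\frac{579026810}{23049} \approx 25122.0$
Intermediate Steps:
$E = -1940$ ($E = 3329 - 5269 = -1940$)
$\frac{\left(-187 - 10754\right) + E}{-16662 - 6387} + U = \frac{\left(-187 - 10754\right) - 1940}{-16662 - 6387} + 25121 = \frac{\left(-187 - 10754\right) - 1940}{-23049} + 25121 = \left(-10941 - 1940\right) \left(- \frac{1}{23049}\right) + 25121 = \left(-12881\right) \left(- \frac{1}{23049}\right) + 25121 = \frac{12881}{23049} + 25121 = \frac{579026810}{23049}$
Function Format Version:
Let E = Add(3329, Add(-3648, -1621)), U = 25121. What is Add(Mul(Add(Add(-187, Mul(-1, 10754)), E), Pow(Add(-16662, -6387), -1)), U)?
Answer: Rational(579026810, 23049) ≈ 25122.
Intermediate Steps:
E = -1940 (E = Add(3329, -5269) = -1940)
Add(Mul(Add(Add(-187, Mul(-1, 10754)), E), Pow(Add(-16662, -6387), -1)), U) = Add(Mul(Add(Add(-187, Mul(-1, 10754)), -1940), Pow(Add(-16662, -6387), -1)), 25121) = Add(Mul(Add(Add(-187, -10754), -1940), Pow(-23049, -1)), 25121) = Add(Mul(Add(-10941, -1940), Rational(-1, 23049)), 25121) = Add(Mul(-12881, Rational(-1, 23049)), 25121) = Add(Rational(12881, 23049), 25121) = Rational(579026810, 23049)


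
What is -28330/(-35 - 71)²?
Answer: -14165/5618 ≈ -2.5214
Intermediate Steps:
-28330/(-35 - 71)² = -28330/((-106)²) = -28330/11236 = -28330*1/11236 = -14165/5618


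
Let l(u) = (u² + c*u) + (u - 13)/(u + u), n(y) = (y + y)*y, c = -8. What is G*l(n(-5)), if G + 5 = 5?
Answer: 0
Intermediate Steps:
n(y) = 2*y² (n(y) = (2*y)*y = 2*y²)
G = 0 (G = -5 + 5 = 0)
l(u) = u² - 8*u + (-13 + u)/(2*u) (l(u) = (u² - 8*u) + (u - 13)/(u + u) = (u² - 8*u) + (-13 + u)/((2*u)) = (u² - 8*u) + (-13 + u)*(1/(2*u)) = (u² - 8*u) + (-13 + u)/(2*u) = u² - 8*u + (-13 + u)/(2*u))
G*l(n(-5)) = 0*(½ + (2*(-5)²)² - 16*(-5)² - 13/(2*(2*(-5)²))) = 0*(½ + (2*25)² - 16*25 - 13/(2*(2*25))) = 0*(½ + 50² - 8*50 - 13/2/50) = 0*(½ + 2500 - 400 - 13/2*1/50) = 0*(½ + 2500 - 400 - 13/100) = 0*(210037/100) = 0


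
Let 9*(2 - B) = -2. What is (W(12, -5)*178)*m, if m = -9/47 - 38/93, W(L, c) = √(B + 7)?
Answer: -466894*√83/13113 ≈ -324.38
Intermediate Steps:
B = 20/9 (B = 2 - ⅑*(-2) = 2 + 2/9 = 20/9 ≈ 2.2222)
W(L, c) = √83/3 (W(L, c) = √(20/9 + 7) = √(83/9) = √83/3)
m = -2623/4371 (m = -9*1/47 - 38*1/93 = -9/47 - 38/93 = -2623/4371 ≈ -0.60009)
(W(12, -5)*178)*m = ((√83/3)*178)*(-2623/4371) = (178*√83/3)*(-2623/4371) = -466894*√83/13113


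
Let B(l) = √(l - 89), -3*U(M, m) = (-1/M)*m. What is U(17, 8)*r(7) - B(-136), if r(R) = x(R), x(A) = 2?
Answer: 16/51 - 15*I ≈ 0.31373 - 15.0*I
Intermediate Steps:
r(R) = 2
U(M, m) = m/(3*M) (U(M, m) = -(-1/M)*m/3 = -(-1)*m/(3*M) = m/(3*M))
B(l) = √(-89 + l)
U(17, 8)*r(7) - B(-136) = ((⅓)*8/17)*2 - √(-89 - 136) = ((⅓)*8*(1/17))*2 - √(-225) = (8/51)*2 - 15*I = 16/51 - 15*I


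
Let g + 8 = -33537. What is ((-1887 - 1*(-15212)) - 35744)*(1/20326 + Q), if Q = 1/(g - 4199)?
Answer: -195247071/383592272 ≈ -0.50900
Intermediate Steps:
g = -33545 (g = -8 - 33537 = -33545)
Q = -1/37744 (Q = 1/(-33545 - 4199) = 1/(-37744) = -1/37744 ≈ -2.6494e-5)
((-1887 - 1*(-15212)) - 35744)*(1/20326 + Q) = ((-1887 - 1*(-15212)) - 35744)*(1/20326 - 1/37744) = ((-1887 + 15212) - 35744)*(1/20326 - 1/37744) = (13325 - 35744)*(8709/383592272) = -22419*8709/383592272 = -195247071/383592272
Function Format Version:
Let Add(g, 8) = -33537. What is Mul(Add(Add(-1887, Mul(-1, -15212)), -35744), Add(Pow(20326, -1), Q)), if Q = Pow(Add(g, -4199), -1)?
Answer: Rational(-195247071, 383592272) ≈ -0.50900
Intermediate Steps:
g = -33545 (g = Add(-8, -33537) = -33545)
Q = Rational(-1, 37744) (Q = Pow(Add(-33545, -4199), -1) = Pow(-37744, -1) = Rational(-1, 37744) ≈ -2.6494e-5)
Mul(Add(Add(-1887, Mul(-1, -15212)), -35744), Add(Pow(20326, -1), Q)) = Mul(Add(Add(-1887, Mul(-1, -15212)), -35744), Add(Pow(20326, -1), Rational(-1, 37744))) = Mul(Add(Add(-1887, 15212), -35744), Add(Rational(1, 20326), Rational(-1, 37744))) = Mul(Add(13325, -35744), Rational(8709, 383592272)) = Mul(-22419, Rational(8709, 383592272)) = Rational(-195247071, 383592272)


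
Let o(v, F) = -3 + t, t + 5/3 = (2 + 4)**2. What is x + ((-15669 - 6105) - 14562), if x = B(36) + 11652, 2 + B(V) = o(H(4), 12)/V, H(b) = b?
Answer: -1332997/54 ≈ -24685.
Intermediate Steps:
t = 103/3 (t = -5/3 + (2 + 4)**2 = -5/3 + 6**2 = -5/3 + 36 = 103/3 ≈ 34.333)
o(v, F) = 94/3 (o(v, F) = -3 + 103/3 = 94/3)
B(V) = -2 + 94/(3*V)
x = 629147/54 (x = (-2 + (94/3)/36) + 11652 = (-2 + (94/3)*(1/36)) + 11652 = (-2 + 47/54) + 11652 = -61/54 + 11652 = 629147/54 ≈ 11651.)
x + ((-15669 - 6105) - 14562) = 629147/54 + ((-15669 - 6105) - 14562) = 629147/54 + (-21774 - 14562) = 629147/54 - 36336 = -1332997/54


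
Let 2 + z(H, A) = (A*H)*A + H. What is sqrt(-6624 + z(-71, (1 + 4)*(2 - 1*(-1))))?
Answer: 4*I*sqrt(1417) ≈ 150.57*I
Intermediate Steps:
z(H, A) = -2 + H + H*A**2 (z(H, A) = -2 + ((A*H)*A + H) = -2 + (H*A**2 + H) = -2 + (H + H*A**2) = -2 + H + H*A**2)
sqrt(-6624 + z(-71, (1 + 4)*(2 - 1*(-1)))) = sqrt(-6624 + (-2 - 71 - 71*(1 + 4)**2*(2 - 1*(-1))**2)) = sqrt(-6624 + (-2 - 71 - 71*25*(2 + 1)**2)) = sqrt(-6624 + (-2 - 71 - 71*(5*3)**2)) = sqrt(-6624 + (-2 - 71 - 71*15**2)) = sqrt(-6624 + (-2 - 71 - 71*225)) = sqrt(-6624 + (-2 - 71 - 15975)) = sqrt(-6624 - 16048) = sqrt(-22672) = 4*I*sqrt(1417)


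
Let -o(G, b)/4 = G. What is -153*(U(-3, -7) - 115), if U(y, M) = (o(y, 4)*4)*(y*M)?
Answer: -136629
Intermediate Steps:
o(G, b) = -4*G
U(y, M) = -16*M*y**2 (U(y, M) = (-4*y*4)*(y*M) = (-16*y)*(M*y) = -16*M*y**2)
-153*(U(-3, -7) - 115) = -153*(-16*(-7)*(-3)**2 - 115) = -153*(-16*(-7)*9 - 115) = -153*(1008 - 115) = -153*893 = -136629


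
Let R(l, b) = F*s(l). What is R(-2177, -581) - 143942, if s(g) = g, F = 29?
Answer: -207075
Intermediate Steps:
R(l, b) = 29*l
R(-2177, -581) - 143942 = 29*(-2177) - 143942 = -63133 - 143942 = -207075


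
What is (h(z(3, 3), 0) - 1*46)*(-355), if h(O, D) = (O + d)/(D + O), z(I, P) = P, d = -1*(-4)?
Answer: 46505/3 ≈ 15502.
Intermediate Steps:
d = 4
h(O, D) = (4 + O)/(D + O) (h(O, D) = (O + 4)/(D + O) = (4 + O)/(D + O))
(h(z(3, 3), 0) - 1*46)*(-355) = ((4 + 3)/(0 + 3) - 1*46)*(-355) = (7/3 - 46)*(-355) = -131/3*(-355) = 46505/3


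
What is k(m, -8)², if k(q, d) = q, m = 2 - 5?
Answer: 9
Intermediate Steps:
m = -3
k(m, -8)² = (-3)² = 9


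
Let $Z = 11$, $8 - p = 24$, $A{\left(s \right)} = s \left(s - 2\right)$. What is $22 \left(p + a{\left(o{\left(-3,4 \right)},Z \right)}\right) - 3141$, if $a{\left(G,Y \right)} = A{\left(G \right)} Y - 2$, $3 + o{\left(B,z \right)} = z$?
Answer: $-3779$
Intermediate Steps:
$o{\left(B,z \right)} = -3 + z$
$A{\left(s \right)} = s \left(-2 + s\right)$
$p = -16$ ($p = 8 - 24 = -16$)
$a{\left(G,Y \right)} = -2 + G Y \left(-2 + G\right)$ ($a{\left(G,Y \right)} = G \left(-2 + G\right) Y - 2 = G Y \left(-2 + G\right) - 2 = -2 + G Y \left(-2 + G\right)$)
$22 \left(p + a{\left(o{\left(-3,4 \right)},Z \right)}\right) - 3141 = 22 \left(-16 + \left(-2 + \left(-3 + 4\right) 11 \left(-2 + \left(-3 + 4\right)\right)\right)\right) - 3141 = 22 \left(-16 + \left(-2 + 1 \cdot 11 \left(-2 + 1\right)\right)\right) - 3141 = 22 \left(-16 + \left(-2 + 1 \cdot 11 \left(-1\right)\right)\right) - 3141 = 22 \left(-16 - 13\right) - 3141 = 22 \left(-29\right) - 3141 = -638 - 3141 = -3779$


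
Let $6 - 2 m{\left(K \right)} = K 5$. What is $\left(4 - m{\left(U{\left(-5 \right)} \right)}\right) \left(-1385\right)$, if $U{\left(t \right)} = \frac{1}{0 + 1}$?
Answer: $- \frac{9695}{2} \approx -4847.5$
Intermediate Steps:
$U{\left(t \right)} = 1$ ($U{\left(t \right)} = 1^{-1} = 1$)
$m{\left(K \right)} = 3 - \frac{5 K}{2}$ ($m{\left(K \right)} = 3 - \frac{K 5}{2} = 3 - \frac{5 K}{2}$)
$\left(4 - m{\left(U{\left(-5 \right)} \right)}\right) \left(-1385\right) = \left(4 - \left(3 - \frac{5}{2}\right)\right) \left(-1385\right) = \left(4 - \frac{1}{2}\right) \left(-1385\right) = \frac{7}{2} \left(-1385\right) = - \frac{9695}{2}$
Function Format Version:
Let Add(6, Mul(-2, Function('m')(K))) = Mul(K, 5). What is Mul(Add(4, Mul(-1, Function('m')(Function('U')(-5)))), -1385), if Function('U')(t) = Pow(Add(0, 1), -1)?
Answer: Rational(-9695, 2) ≈ -4847.5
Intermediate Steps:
Function('U')(t) = 1 (Function('U')(t) = Pow(1, -1) = 1)
Function('m')(K) = Add(3, Mul(Rational(-5, 2), K)) (Function('m')(K) = Add(3, Mul(Rational(-1, 2), Mul(K, 5))) = Add(3, Mul(Rational(-1, 2), Mul(5, K))) = Add(3, Mul(Rational(-5, 2), K)))
Mul(Add(4, Mul(-1, Function('m')(Function('U')(-5)))), -1385) = Mul(Add(4, Mul(-1, Add(3, Mul(Rational(-5, 2), 1)))), -1385) = Mul(Add(4, Mul(-1, Add(3, Rational(-5, 2)))), -1385) = Mul(Add(4, Mul(-1, Rational(1, 2))), -1385) = Mul(Add(4, Rational(-1, 2)), -1385) = Mul(Rational(7, 2), -1385) = Rational(-9695, 2)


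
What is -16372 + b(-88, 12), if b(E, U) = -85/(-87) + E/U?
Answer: -1424917/87 ≈ -16378.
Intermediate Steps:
b(E, U) = 85/87 + E/U (b(E, U) = -85*(-1/87) + E/U = 85/87 + E/U)
-16372 + b(-88, 12) = -16372 + (85/87 - 88/12) = -16372 + (85/87 - 88*1/12) = -16372 + (85/87 - 22/3) = -16372 - 553/87 = -1424917/87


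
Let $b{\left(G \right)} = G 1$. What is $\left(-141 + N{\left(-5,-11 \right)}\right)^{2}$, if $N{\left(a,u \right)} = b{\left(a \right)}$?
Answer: $21316$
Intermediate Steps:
$b{\left(G \right)} = G$
$N{\left(a,u \right)} = a$
$\left(-141 + N{\left(-5,-11 \right)}\right)^{2} = \left(-141 - 5\right)^{2} = \left(-146\right)^{2} = 21316$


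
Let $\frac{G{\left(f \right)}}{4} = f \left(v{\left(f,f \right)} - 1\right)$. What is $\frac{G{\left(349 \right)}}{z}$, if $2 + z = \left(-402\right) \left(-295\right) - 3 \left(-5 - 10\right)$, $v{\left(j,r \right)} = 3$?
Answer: $\frac{2792}{118633} \approx 0.023535$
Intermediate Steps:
$G{\left(f \right)} = 8 f$ ($G{\left(f \right)} = 4 f \left(3 - 1\right) = 4 f 2 = 4 \cdot 2 f = 8 f$)
$z = 118633$ ($z = -2 - \left(-118590 + 3 \left(-5 - 10\right)\right) = -2 + \left(118590 - -45\right) = -2 + \left(118590 + 45\right) = -2 + 118635 = 118633$)
$\frac{G{\left(349 \right)}}{z} = \frac{8 \cdot 349}{118633} = 2792 \cdot \frac{1}{118633} = \frac{2792}{118633}$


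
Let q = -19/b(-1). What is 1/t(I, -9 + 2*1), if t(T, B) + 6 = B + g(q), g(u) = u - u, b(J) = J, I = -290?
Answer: -1/13 ≈ -0.076923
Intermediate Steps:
q = 19 (q = -19/(-1) = -19*(-1) = 19)
g(u) = 0
t(T, B) = -6 + B (t(T, B) = -6 + (B + 0) = -6 + B)
1/t(I, -9 + 2*1) = 1/(-6 + (-9 + 2*1)) = 1/(-6 + (-9 + 2)) = 1/(-6 - 7) = 1/(-13) = -1/13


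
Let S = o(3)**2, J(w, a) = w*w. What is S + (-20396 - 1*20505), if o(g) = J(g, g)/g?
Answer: -40892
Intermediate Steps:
J(w, a) = w**2
o(g) = g (o(g) = g**2/g = g)
S = 9 (S = 3**2 = 9)
S + (-20396 - 1*20505) = 9 + (-20396 - 1*20505) = 9 + (-20396 - 20505) = 9 - 40901 = -40892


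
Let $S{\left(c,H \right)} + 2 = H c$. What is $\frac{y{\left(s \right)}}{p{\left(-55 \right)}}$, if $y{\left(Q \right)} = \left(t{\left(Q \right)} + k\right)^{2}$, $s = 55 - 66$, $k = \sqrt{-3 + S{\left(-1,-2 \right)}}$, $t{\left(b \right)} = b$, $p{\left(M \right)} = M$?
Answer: $- \frac{118}{55} + \frac{2 i \sqrt{3}}{5} \approx -2.1455 + 0.69282 i$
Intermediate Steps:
$S{\left(c,H \right)} = -2 + H c$
$k = i \sqrt{3}$ ($k = \sqrt{-3 - 0} = \sqrt{-3 + \left(-2 + 2\right)} = \sqrt{-3 + 0} = \sqrt{-3} = i \sqrt{3} \approx 1.732 i$)
$s = -11$ ($s = 55 - 66 = -11$)
$y{\left(Q \right)} = \left(Q + i \sqrt{3}\right)^{2}$
$\frac{y{\left(s \right)}}{p{\left(-55 \right)}} = \frac{\left(-11 + i \sqrt{3}\right)^{2}}{-55} = \left(-11 + i \sqrt{3}\right)^{2} \left(- \frac{1}{55}\right) = - \frac{\left(-11 + i \sqrt{3}\right)^{2}}{55}$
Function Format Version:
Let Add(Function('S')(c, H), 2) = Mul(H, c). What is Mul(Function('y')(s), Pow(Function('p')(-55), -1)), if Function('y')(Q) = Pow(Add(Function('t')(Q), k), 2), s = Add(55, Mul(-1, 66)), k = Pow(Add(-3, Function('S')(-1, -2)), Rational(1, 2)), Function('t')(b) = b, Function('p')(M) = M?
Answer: Add(Rational(-118, 55), Mul(Rational(2, 5), I, Pow(3, Rational(1, 2)))) ≈ Add(-2.1455, Mul(0.69282, I))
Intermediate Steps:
Function('S')(c, H) = Add(-2, Mul(H, c))
k = Mul(I, Pow(3, Rational(1, 2))) (k = Pow(Add(-3, Add(-2, Mul(-2, -1))), Rational(1, 2)) = Pow(Add(-3, Add(-2, 2)), Rational(1, 2)) = Pow(Add(-3, 0), Rational(1, 2)) = Pow(-3, Rational(1, 2)) = Mul(I, Pow(3, Rational(1, 2))) ≈ Mul(1.7320, I))
s = -11 (s = Add(55, -66) = -11)
Function('y')(Q) = Pow(Add(Q, Mul(I, Pow(3, Rational(1, 2)))), 2)
Mul(Function('y')(s), Pow(Function('p')(-55), -1)) = Mul(Pow(Add(-11, Mul(I, Pow(3, Rational(1, 2)))), 2), Pow(-55, -1)) = Mul(Pow(Add(-11, Mul(I, Pow(3, Rational(1, 2)))), 2), Rational(-1, 55)) = Mul(Rational(-1, 55), Pow(Add(-11, Mul(I, Pow(3, Rational(1, 2)))), 2))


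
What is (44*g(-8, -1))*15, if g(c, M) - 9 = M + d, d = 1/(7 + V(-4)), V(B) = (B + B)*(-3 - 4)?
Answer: 111100/21 ≈ 5290.5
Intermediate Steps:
V(B) = -14*B (V(B) = (2*B)*(-7) = -14*B)
d = 1/63 (d = 1/(7 - 14*(-4)) = 1/(7 + 56) = 1/63 ≈ 0.015873)
g(c, M) = 568/63 + M (g(c, M) = 9 + (M + 1/63) = 9 + (1/63 + M) = 568/63 + M)
(44*g(-8, -1))*15 = (44*(568/63 - 1))*15 = (44*(505/63))*15 = (22220/63)*15 = 111100/21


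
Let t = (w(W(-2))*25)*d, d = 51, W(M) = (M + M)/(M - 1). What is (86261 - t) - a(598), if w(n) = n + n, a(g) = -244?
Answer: 83105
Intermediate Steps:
W(M) = 2*M/(-1 + M) (W(M) = (2*M)/(-1 + M) = 2*M/(-1 + M))
w(n) = 2*n
t = 3400 (t = ((2*(2*(-2)/(-1 - 2)))*25)*51 = ((2*(2*(-2)/(-3)))*25)*51 = ((2*(2*(-2)*(-⅓)))*25)*51 = ((2*(4/3))*25)*51 = ((8/3)*25)*51 = (200/3)*51 = 3400)
(86261 - t) - a(598) = (86261 - 1*3400) - 1*(-244) = (86261 - 3400) + 244 = 82861 + 244 = 83105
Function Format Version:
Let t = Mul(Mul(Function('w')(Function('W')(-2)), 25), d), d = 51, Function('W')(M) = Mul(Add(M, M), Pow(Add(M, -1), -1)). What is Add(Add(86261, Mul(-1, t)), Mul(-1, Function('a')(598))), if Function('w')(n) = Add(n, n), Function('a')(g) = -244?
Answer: 83105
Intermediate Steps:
Function('W')(M) = Mul(2, M, Pow(Add(-1, M), -1)) (Function('W')(M) = Mul(Mul(2, M), Pow(Add(-1, M), -1)) = Mul(2, M, Pow(Add(-1, M), -1)))
Function('w')(n) = Mul(2, n)
t = 3400 (t = Mul(Mul(Mul(2, Mul(2, -2, Pow(Add(-1, -2), -1))), 25), 51) = Mul(Mul(Mul(2, Mul(2, -2, Pow(-3, -1))), 25), 51) = Mul(Mul(Mul(2, Mul(2, -2, Rational(-1, 3))), 25), 51) = Mul(Mul(Mul(2, Rational(4, 3)), 25), 51) = Mul(Mul(Rational(8, 3), 25), 51) = Mul(Rational(200, 3), 51) = 3400)
Add(Add(86261, Mul(-1, t)), Mul(-1, Function('a')(598))) = Add(Add(86261, Mul(-1, 3400)), Mul(-1, -244)) = Add(Add(86261, -3400), 244) = Add(82861, 244) = 83105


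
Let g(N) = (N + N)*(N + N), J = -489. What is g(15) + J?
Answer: 411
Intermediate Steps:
g(N) = 4*N² (g(N) = (2*N)*(2*N) = 4*N²)
g(15) + J = 4*15² - 489 = 4*225 - 489 = 900 - 489 = 411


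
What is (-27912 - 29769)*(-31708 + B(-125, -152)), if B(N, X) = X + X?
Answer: 1846484172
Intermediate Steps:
B(N, X) = 2*X
(-27912 - 29769)*(-31708 + B(-125, -152)) = (-27912 - 29769)*(-31708 + 2*(-152)) = -57681*(-31708 - 304) = -57681*(-32012) = 1846484172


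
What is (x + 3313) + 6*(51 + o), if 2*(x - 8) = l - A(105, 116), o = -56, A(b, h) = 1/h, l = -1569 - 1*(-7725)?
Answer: 1477607/232 ≈ 6369.0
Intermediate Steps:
l = 6156 (l = -1569 + 7725 = 6156)
x = 715951/232 (x = 8 + (6156 - 1/116)/2 = 8 + (1/2)*(714095/116) = 8 + 714095/232 = 715951/232 ≈ 3086.0)
(x + 3313) + 6*(51 + o) = (715951/232 + 3313) + 6*(51 - 56) = 1484567/232 + 6*(-5) = 1484567/232 - 30 = 1477607/232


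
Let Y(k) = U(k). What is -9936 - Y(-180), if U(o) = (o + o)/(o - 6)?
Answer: -308076/31 ≈ -9937.9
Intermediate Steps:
U(o) = 2*o/(-6 + o) (U(o) = (2*o)/(-6 + o) = 2*o/(-6 + o))
Y(k) = 2*k/(-6 + k)
-9936 - Y(-180) = -9936 - 2*(-180)/(-6 - 180) = -9936 - 2*(-180)/(-186) = -9936 - 2*(-180)*(-1)/186 = -9936 - 1*60/31 = -9936 - 60/31 = -308076/31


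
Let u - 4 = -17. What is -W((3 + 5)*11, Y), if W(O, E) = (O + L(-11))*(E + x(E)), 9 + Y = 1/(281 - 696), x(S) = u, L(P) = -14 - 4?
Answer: 127834/83 ≈ 1540.2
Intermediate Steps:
L(P) = -18
u = -13 (u = 4 - 17 = -13)
x(S) = -13
Y = -3736/415 (Y = -9 + 1/(281 - 696) = -9 + 1/(-415) = -9 - 1/415 = -3736/415 ≈ -9.0024)
W(O, E) = (-18 + O)*(-13 + E) (W(O, E) = (O - 18)*(E - 13) = (-18 + O)*(-13 + E))
-W((3 + 5)*11, Y) = -(234 - 18*(-3736/415) - 13*(3 + 5)*11 - 3736*(3 + 5)*11/415) = -(234 + 67248/415 - 104*11 - 29888*11/415) = -(234 + 67248/415 - 13*88 - 3736/415*88) = -(234 + 67248/415 - 1144 - 328768/415) = -1*(-127834/83) = 127834/83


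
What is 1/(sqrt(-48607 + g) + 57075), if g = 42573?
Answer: 57075/3257561659 - I*sqrt(6034)/3257561659 ≈ 1.7521e-5 - 2.3846e-8*I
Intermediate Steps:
1/(sqrt(-48607 + g) + 57075) = 1/(sqrt(-48607 + 42573) + 57075) = 1/(sqrt(-6034) + 57075) = 1/(I*sqrt(6034) + 57075) = 1/(57075 + I*sqrt(6034))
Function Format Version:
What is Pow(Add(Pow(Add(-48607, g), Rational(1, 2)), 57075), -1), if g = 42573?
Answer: Add(Rational(57075, 3257561659), Mul(Rational(-1, 3257561659), I, Pow(6034, Rational(1, 2)))) ≈ Add(1.7521e-5, Mul(-2.3846e-8, I))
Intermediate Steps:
Pow(Add(Pow(Add(-48607, g), Rational(1, 2)), 57075), -1) = Pow(Add(Pow(Add(-48607, 42573), Rational(1, 2)), 57075), -1) = Pow(Add(Pow(-6034, Rational(1, 2)), 57075), -1) = Pow(Add(Mul(I, Pow(6034, Rational(1, 2))), 57075), -1) = Pow(Add(57075, Mul(I, Pow(6034, Rational(1, 2)))), -1)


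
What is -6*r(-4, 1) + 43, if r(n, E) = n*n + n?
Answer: -29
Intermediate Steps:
r(n, E) = n + n**2 (r(n, E) = n**2 + n = n + n**2)
-6*r(-4, 1) + 43 = -(-24)*(1 - 4) + 43 = -(-24)*(-3) + 43 = -6*12 + 43 = -72 + 43 = -29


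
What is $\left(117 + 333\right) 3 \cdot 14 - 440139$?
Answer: $-421239$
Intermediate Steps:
$\left(117 + 333\right) 3 \cdot 14 - 440139 = 450 \cdot 42 - 440139 = 18900 - 440139 = -421239$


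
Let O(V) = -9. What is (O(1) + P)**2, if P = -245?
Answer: 64516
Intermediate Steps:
(O(1) + P)**2 = (-9 - 245)**2 = (-254)**2 = 64516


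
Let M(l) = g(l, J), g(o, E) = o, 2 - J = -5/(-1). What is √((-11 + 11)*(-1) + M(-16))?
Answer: 4*I ≈ 4.0*I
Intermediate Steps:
J = -3 (J = 2 - (-5)/(-1) = 2 - (-5)*(-1) = 2 - 1*5 = 2 - 5 = -3)
M(l) = l
√((-11 + 11)*(-1) + M(-16)) = √((-11 + 11)*(-1) - 16) = √(0*(-1) - 16) = √(0 - 16) = √(-16) = 4*I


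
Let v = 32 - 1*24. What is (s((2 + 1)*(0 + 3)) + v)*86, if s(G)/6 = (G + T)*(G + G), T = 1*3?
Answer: 112144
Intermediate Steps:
T = 3
v = 8 (v = 32 - 24 = 8)
s(G) = 12*G*(3 + G) (s(G) = 6*((G + 3)*(G + G)) = 6*((3 + G)*(2*G)) = 6*(2*G*(3 + G)) = 12*G*(3 + G))
(s((2 + 1)*(0 + 3)) + v)*86 = (12*((2 + 1)*(0 + 3))*(3 + (2 + 1)*(0 + 3)) + 8)*86 = (12*(3*3)*(3 + 3*3) + 8)*86 = (12*9*(3 + 9) + 8)*86 = (12*9*12 + 8)*86 = (1296 + 8)*86 = 1304*86 = 112144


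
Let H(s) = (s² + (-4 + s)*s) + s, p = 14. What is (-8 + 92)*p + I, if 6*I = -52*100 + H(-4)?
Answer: 950/3 ≈ 316.67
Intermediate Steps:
H(s) = s + s² + s*(-4 + s) (H(s) = (s² + s*(-4 + s)) + s = s + s² + s*(-4 + s))
I = -2578/3 (I = (-52*100 - 4*(-3 + 2*(-4)))/6 = (-5200 - 4*(-3 - 8))/6 = (-5200 - 4*(-11))/6 = (-5200 + 44)/6 = (⅙)*(-5156) = -2578/3 ≈ -859.33)
(-8 + 92)*p + I = (-8 + 92)*14 - 2578/3 = 84*14 - 2578/3 = 1176 - 2578/3 = 950/3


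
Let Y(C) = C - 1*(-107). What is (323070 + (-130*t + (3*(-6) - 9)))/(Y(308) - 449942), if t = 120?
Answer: -307443/449527 ≈ -0.68393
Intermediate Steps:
Y(C) = 107 + C (Y(C) = C + 107 = 107 + C)
(323070 + (-130*t + (3*(-6) - 9)))/(Y(308) - 449942) = (323070 + (-130*120 + (3*(-6) - 9)))/((107 + 308) - 449942) = (323070 + (-15600 + (-18 - 9)))/(415 - 449942) = (323070 + (-15600 - 27))/(-449527) = (323070 - 15627)*(-1/449527) = 307443*(-1/449527) = -307443/449527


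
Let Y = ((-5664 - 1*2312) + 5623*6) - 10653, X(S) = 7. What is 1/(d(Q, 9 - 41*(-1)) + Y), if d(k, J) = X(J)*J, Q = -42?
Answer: 1/15459 ≈ 6.4687e-5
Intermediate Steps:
d(k, J) = 7*J
Y = 15109 (Y = ((-5664 - 2312) + 33738) - 10653 = (-7976 + 33738) - 10653 = 25762 - 10653 = 15109)
1/(d(Q, 9 - 41*(-1)) + Y) = 1/(7*(9 - 41*(-1)) + 15109) = 1/(7*(9 - 1*(-41)) + 15109) = 1/(7*(9 + 41) + 15109) = 1/(7*50 + 15109) = 1/(350 + 15109) = 1/15459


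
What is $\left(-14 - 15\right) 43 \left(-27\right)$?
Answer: $33669$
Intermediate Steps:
$\left(-14 - 15\right) 43 \left(-27\right) = \left(-29\right) 43 \left(-27\right) = \left(-1247\right) \left(-27\right) = 33669$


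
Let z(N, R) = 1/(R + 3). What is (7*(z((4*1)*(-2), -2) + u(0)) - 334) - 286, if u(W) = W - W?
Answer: -613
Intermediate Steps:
u(W) = 0
z(N, R) = 1/(3 + R)
(7*(z((4*1)*(-2), -2) + u(0)) - 334) - 286 = (7*(1/(3 - 2) + 0) - 334) - 286 = (7*(1/1 + 0) - 334) - 286 = (7*(1 + 0) - 334) - 286 = (7*1 - 334) - 286 = (7 - 334) - 286 = -327 - 286 = -613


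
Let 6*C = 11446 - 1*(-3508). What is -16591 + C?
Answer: -42296/3 ≈ -14099.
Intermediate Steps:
C = 7477/3 (C = (11446 - 1*(-3508))/6 = (11446 + 3508)/6 = (1/6)*14954 = 7477/3 ≈ 2492.3)
-16591 + C = -16591 + 7477/3 = -42296/3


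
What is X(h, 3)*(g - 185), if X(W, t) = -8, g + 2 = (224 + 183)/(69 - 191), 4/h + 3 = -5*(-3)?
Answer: 92884/61 ≈ 1522.7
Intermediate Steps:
h = ⅓ (h = 4/(-3 - 5*(-3)) = 4/(-3 + 15) = 4/12 = 4*(1/12) = ⅓ ≈ 0.33333)
g = -651/122 (g = -2 + (224 + 183)/(69 - 191) = -2 + 407/(-122) = -2 + 407*(-1/122) = -2 - 407/122 = -651/122 ≈ -5.3361)
X(h, 3)*(g - 185) = -8*(-651/122 - 185) = -8*(-23221/122) = 92884/61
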